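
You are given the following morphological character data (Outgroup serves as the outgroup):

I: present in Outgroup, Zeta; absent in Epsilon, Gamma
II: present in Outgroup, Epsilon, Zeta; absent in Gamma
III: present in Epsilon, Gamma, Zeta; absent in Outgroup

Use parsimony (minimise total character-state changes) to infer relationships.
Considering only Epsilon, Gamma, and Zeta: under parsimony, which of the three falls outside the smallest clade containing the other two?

Zeta

Character polarity is set by the outgroup: the derived state is whichever differs from the outgroup's state, so for I, II the derived state is 'absent', and for the remaining characters it is 'present'.
I: derived state 'absent' in Epsilon and Gamma only — synapomorphy for {Epsilon, Gamma}.
II: derived state 'absent' in Gamma only — an autapomorphy, so it tells us nothing about relationships among taxa.
III (derived state 'present') is shared by all ingroup taxa — unites the whole ingroup.
Most parsimonious ingroup topology: ((Epsilon,Gamma),Zeta).
Gamma and Epsilon share a more recent common ancestor with each other than either does with Zeta, so Zeta is the least closely related of the three.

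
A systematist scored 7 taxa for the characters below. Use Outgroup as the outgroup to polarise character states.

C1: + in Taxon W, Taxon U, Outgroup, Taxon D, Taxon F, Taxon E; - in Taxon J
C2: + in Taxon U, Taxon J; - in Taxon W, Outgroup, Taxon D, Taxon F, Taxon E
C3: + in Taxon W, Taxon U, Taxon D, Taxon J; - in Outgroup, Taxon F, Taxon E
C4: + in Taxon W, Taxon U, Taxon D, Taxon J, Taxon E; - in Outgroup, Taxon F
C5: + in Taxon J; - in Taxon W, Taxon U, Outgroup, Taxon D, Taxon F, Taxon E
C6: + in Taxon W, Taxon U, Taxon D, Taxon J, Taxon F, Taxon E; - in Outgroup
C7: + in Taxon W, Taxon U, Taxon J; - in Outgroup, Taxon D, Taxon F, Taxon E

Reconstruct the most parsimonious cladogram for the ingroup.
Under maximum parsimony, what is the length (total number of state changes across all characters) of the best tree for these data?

7

Character polarity is set by the outgroup: the derived state is whichever differs from the outgroup's state, so for C1 the derived state is '-', and for the remaining characters it is '+'.
C1: derived state '-' in Taxon J only — an autapomorphy, so it tells us nothing about relationships among taxa.
C2: derived state '+' in Taxon J and Taxon U only — synapomorphy for {Taxon J, Taxon U}.
C3: derived state '+' in Taxon D, Taxon J, Taxon U, and Taxon W only — synapomorphy for {Taxon D, Taxon J, Taxon U, Taxon W}.
Only Taxon D, Taxon E, Taxon J, Taxon U, and Taxon W show the derived state '+' for C4, supporting them as a clade.
C5: derived state '+' in Taxon J only — an autapomorphy, so it tells us nothing about relationships among taxa.
C6 (derived state '+') is shared by all ingroup taxa — unites the whole ingroup.
Only Taxon J, Taxon U, and Taxon W show the derived state '+' for C7, supporting them as a clade.
Most parsimonious ingroup topology: (((((Taxon U,Taxon J),Taxon W),Taxon D),Taxon E),Taxon F).
Changes per character on this tree: C1: 1; C2: 1; C3: 1; C4: 1; C5: 1; C6: 1; C7: 1.
Total = 7.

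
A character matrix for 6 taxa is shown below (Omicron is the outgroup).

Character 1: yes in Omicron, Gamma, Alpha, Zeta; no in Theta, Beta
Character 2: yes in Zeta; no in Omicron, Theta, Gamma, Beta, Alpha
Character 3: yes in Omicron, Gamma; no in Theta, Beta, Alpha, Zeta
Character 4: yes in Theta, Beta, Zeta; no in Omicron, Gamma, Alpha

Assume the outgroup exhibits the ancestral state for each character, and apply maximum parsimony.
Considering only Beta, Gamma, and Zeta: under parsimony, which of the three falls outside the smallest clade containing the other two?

Gamma

Character polarity is set by the outgroup: the derived state is whichever differs from the outgroup's state, so for Character 1, Character 3 the derived state is 'no', and for the remaining characters it is 'yes'.
Character 1 (derived state 'no') is shared by Beta and Theta — a synapomorphy uniting that clade.
Character 2: derived state 'yes' in Zeta only — an autapomorphy, so it tells us nothing about relationships among taxa.
Character 3 (derived state 'no') is shared by Alpha, Beta, Theta, and Zeta — a synapomorphy uniting that clade.
Character 4: derived state 'yes' in Beta, Theta, and Zeta only — synapomorphy for {Beta, Theta, Zeta}.
Most parsimonious ingroup topology: ((((Theta,Beta),Zeta),Alpha),Gamma).
Zeta and Beta share a more recent common ancestor with each other than either does with Gamma, so Gamma is the least closely related of the three.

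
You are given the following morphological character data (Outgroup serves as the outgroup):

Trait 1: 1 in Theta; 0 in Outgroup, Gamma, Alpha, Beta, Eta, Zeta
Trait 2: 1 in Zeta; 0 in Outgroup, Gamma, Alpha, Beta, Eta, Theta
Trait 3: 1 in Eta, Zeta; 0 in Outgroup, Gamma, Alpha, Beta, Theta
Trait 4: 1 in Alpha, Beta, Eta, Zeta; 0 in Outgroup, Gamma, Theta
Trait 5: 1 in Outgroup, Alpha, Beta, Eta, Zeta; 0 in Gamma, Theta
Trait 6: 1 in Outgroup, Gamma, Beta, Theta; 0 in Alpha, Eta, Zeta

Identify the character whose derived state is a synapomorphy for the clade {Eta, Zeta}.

Character polarity is set by the outgroup: the derived state is whichever differs from the outgroup's state, so for Trait 5, Trait 6 the derived state is '0', and for the remaining characters it is '1'.
Trait 1 (derived state '1') is unique to Theta (autapomorphy; uninformative for grouping).
Trait 2 (derived state '1') is unique to Zeta (autapomorphy; uninformative for grouping).
Trait 3 (derived state '1') is shared by Eta and Zeta — a synapomorphy uniting that clade.
Only Alpha, Beta, Eta, and Zeta show the derived state '1' for Trait 4, supporting them as a clade.
Trait 5 (derived state '0') is shared by Gamma and Theta — a synapomorphy uniting that clade.
Trait 6 (derived state '0') is shared by Alpha, Eta, and Zeta — a synapomorphy uniting that clade.
Most parsimonious ingroup topology: ((Gamma,Theta),((Alpha,(Eta,Zeta)),Beta)).
The clade {Eta, Zeta} is supported by Trait 3: its derived state '1' occurs in exactly those taxa and in no other taxon (including the outgroup).

Trait 3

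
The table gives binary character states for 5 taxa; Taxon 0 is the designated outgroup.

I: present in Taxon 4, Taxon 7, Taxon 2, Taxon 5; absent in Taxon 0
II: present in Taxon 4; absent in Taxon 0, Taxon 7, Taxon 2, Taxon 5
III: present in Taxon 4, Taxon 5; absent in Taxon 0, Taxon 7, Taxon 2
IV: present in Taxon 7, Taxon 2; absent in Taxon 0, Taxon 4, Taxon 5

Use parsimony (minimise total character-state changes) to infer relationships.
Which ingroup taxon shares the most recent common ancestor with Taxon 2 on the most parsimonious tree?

The outgroup has state 'absent' for every character, so 'present' is the derived state throughout.
I (derived state 'present') is shared by all ingroup taxa — unites the whole ingroup.
II: derived state 'present' in Taxon 4 only — an autapomorphy, so it tells us nothing about relationships among taxa.
III (derived state 'present') is shared by Taxon 4 and Taxon 5 — a synapomorphy uniting that clade.
IV: derived state 'present' in Taxon 2 and Taxon 7 only — synapomorphy for {Taxon 2, Taxon 7}.
Most parsimonious ingroup topology: ((Taxon 4,Taxon 5),(Taxon 7,Taxon 2)).
Taxon 2 and Taxon 7 form a cherry on this tree, so they are sister taxa.

Taxon 7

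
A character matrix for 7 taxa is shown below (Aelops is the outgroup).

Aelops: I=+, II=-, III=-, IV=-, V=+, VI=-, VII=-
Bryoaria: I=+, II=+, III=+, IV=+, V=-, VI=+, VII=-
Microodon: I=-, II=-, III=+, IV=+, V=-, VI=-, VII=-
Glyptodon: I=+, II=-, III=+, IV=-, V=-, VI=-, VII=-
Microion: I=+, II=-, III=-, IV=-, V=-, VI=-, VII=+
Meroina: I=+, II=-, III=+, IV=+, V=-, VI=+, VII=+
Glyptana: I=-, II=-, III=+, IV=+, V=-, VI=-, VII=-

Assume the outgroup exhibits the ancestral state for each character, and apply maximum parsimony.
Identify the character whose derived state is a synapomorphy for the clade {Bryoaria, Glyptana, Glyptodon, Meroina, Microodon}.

III

Character polarity is set by the outgroup: the derived state is whichever differs from the outgroup's state, so for I, V the derived state is '-', and for the remaining characters it is '+'.
I: derived state '-' in Glyptana and Microodon only — synapomorphy for {Glyptana, Microodon}.
II: derived state '+' in Bryoaria only — an autapomorphy, so it tells us nothing about relationships among taxa.
Only Bryoaria, Glyptana, Glyptodon, Meroina, and Microodon show the derived state '+' for III, supporting them as a clade.
IV (derived state '+') is shared by Bryoaria, Glyptana, Meroina, and Microodon — a synapomorphy uniting that clade.
V (derived state '-') is shared by all ingroup taxa — unites the whole ingroup.
VI (derived state '+') is shared by Bryoaria and Meroina — a synapomorphy uniting that clade.
VII (state '+') occurs in Meroina and Microion but conflicts with the nesting implied by the other characters — most parsimoniously interpreted as homoplasy.
Most parsimonious ingroup topology: ((((Bryoaria,Meroina),(Microodon,Glyptana)),Glyptodon),Microion).
The clade {Bryoaria, Glyptana, Glyptodon, Meroina, Microodon} is supported by III: its derived state '+' occurs in exactly those taxa and in no other taxon (including the outgroup).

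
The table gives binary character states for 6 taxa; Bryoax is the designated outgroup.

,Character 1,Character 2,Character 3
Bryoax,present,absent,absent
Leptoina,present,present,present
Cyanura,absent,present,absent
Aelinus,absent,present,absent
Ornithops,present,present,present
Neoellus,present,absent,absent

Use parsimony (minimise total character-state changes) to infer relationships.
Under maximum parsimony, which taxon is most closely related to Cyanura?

Aelinus

Character polarity is set by the outgroup: the derived state is whichever differs from the outgroup's state, so for Character 1 the derived state is 'absent', and for the remaining characters it is 'present'.
Character 1: derived state 'absent' in Aelinus and Cyanura only — synapomorphy for {Aelinus, Cyanura}.
Character 2 (derived state 'present') is shared by Aelinus, Cyanura, Leptoina, and Ornithops — a synapomorphy uniting that clade.
Character 3: derived state 'present' in Leptoina and Ornithops only — synapomorphy for {Leptoina, Ornithops}.
Most parsimonious ingroup topology: (((Leptoina,Ornithops),(Cyanura,Aelinus)),Neoellus).
Cyanura and Aelinus form a cherry on this tree, so they are sister taxa.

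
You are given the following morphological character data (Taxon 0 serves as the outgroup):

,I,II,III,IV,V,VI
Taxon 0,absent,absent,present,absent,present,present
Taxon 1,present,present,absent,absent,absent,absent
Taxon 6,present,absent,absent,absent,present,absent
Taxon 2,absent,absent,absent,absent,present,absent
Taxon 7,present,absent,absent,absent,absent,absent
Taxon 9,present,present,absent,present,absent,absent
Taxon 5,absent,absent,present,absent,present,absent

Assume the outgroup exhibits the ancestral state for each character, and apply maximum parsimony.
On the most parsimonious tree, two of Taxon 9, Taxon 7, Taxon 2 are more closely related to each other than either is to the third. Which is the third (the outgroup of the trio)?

Taxon 2

Character polarity is set by the outgroup: the derived state is whichever differs from the outgroup's state, so for III, V, VI the derived state is 'absent', and for the remaining characters it is 'present'.
I (derived state 'present') is shared by Taxon 1, Taxon 6, Taxon 7, and Taxon 9 — a synapomorphy uniting that clade.
II (derived state 'present') is shared by Taxon 1 and Taxon 9 — a synapomorphy uniting that clade.
III (derived state 'absent') is shared by Taxon 1, Taxon 2, Taxon 6, Taxon 7, and Taxon 9 — a synapomorphy uniting that clade.
IV: derived state 'present' in Taxon 9 only — an autapomorphy, so it tells us nothing about relationships among taxa.
Only Taxon 1, Taxon 7, and Taxon 9 show the derived state 'absent' for V, supporting them as a clade.
VI (derived state 'absent') is shared by all ingroup taxa — unites the whole ingroup.
Most parsimonious ingroup topology: (((((Taxon 1,Taxon 9),Taxon 7),Taxon 6),Taxon 2),Taxon 5).
Taxon 9 and Taxon 7 share a more recent common ancestor with each other than either does with Taxon 2, so Taxon 2 is the least closely related of the three.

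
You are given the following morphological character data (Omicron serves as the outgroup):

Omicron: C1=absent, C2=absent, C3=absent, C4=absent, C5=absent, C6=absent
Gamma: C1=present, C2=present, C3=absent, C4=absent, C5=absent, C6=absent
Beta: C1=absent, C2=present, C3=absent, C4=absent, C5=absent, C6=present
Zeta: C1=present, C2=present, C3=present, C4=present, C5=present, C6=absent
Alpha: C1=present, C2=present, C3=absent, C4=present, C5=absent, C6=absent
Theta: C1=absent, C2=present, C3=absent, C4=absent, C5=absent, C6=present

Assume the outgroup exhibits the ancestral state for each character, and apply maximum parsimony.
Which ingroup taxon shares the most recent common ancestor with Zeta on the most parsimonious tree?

Alpha

The outgroup has state 'absent' for every character, so 'present' is the derived state throughout.
C1 (derived state 'present') is shared by Alpha, Gamma, and Zeta — a synapomorphy uniting that clade.
All ingroup taxa share the derived state 'present' for C2; it defines the ingroup but does not resolve relationships within it.
C3 (derived state 'present') is unique to Zeta (autapomorphy; uninformative for grouping).
Only Alpha and Zeta show the derived state 'present' for C4, supporting them as a clade.
C5 (derived state 'present') is unique to Zeta (autapomorphy; uninformative for grouping).
C6: derived state 'present' in Beta and Theta only — synapomorphy for {Beta, Theta}.
Most parsimonious ingroup topology: ((Gamma,(Zeta,Alpha)),(Beta,Theta)).
Zeta and Alpha form a cherry on this tree, so they are sister taxa.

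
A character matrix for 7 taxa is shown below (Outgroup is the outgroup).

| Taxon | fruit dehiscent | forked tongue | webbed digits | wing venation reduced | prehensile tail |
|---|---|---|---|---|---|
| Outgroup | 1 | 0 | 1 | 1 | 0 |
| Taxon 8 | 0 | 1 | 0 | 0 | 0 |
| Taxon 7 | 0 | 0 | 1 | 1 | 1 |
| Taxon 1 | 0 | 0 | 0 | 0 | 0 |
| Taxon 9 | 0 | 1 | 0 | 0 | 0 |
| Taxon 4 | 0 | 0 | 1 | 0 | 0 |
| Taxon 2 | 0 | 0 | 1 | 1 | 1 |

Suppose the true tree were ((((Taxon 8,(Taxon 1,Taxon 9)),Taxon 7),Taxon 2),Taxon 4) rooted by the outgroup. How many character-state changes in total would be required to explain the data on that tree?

8

Map each character onto ((((Taxon 8,(Taxon 1,Taxon 9)),Taxon 7),Taxon 2),Taxon 4) (rooted by Outgroup) and count the minimum state changes it requires (Fitch parsimony):
fruit dehiscent: 1; forked tongue: 2; webbed digits: 1; wing venation reduced: 2; prehensile tail: 2.
Total tree length = 8.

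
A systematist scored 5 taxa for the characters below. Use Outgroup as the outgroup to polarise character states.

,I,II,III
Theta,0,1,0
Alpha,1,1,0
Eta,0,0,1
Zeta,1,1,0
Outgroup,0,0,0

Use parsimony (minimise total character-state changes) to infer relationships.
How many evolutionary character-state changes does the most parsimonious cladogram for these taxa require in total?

3

The outgroup has state '0' for every character, so '1' is the derived state throughout.
I: derived state '1' in Alpha and Zeta only — synapomorphy for {Alpha, Zeta}.
Only Alpha, Theta, and Zeta show the derived state '1' for II, supporting them as a clade.
III: derived state '1' in Eta only — an autapomorphy, so it tells us nothing about relationships among taxa.
Most parsimonious ingroup topology: (((Zeta,Alpha),Theta),Eta).
Changes per character on this tree: I: 1; II: 1; III: 1.
Total = 3.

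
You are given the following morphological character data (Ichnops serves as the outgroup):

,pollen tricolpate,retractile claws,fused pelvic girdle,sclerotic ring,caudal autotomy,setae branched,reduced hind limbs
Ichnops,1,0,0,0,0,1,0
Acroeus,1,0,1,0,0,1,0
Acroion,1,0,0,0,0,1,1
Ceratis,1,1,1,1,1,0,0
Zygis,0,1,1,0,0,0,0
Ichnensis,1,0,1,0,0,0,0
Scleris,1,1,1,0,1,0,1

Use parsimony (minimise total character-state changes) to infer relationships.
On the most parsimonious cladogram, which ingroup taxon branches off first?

Acroion

Character polarity is set by the outgroup: the derived state is whichever differs from the outgroup's state, so for pollen tricolpate, setae branched the derived state is '0', and for the remaining characters it is '1'.
pollen tricolpate (derived state '0') is unique to Zygis (autapomorphy; uninformative for grouping).
retractile claws: derived state '1' in Ceratis, Scleris, and Zygis only — synapomorphy for {Ceratis, Scleris, Zygis}.
fused pelvic girdle: derived state '1' in Acroeus, Ceratis, Ichnensis, Scleris, and Zygis only — synapomorphy for {Acroeus, Ceratis, Ichnensis, Scleris, Zygis}.
sclerotic ring: derived state '1' in Ceratis only — an autapomorphy, so it tells us nothing about relationships among taxa.
caudal autotomy: derived state '1' in Ceratis and Scleris only — synapomorphy for {Ceratis, Scleris}.
setae branched (derived state '0') is shared by Ceratis, Ichnensis, Scleris, and Zygis — a synapomorphy uniting that clade.
reduced hind limbs groups Acroion and Scleris, which is incompatible with the clades supported by the remaining characters; treating it as convergent (homoplasy) costs fewer steps than any alternative tree.
Most parsimonious ingroup topology: ((Acroeus,(((Ceratis,Scleris),Zygis),Ichnensis)),Acroion).
Acroion is sister to the clade containing all other ingroup taxa, so it is the earliest-diverging (most basal) ingroup lineage.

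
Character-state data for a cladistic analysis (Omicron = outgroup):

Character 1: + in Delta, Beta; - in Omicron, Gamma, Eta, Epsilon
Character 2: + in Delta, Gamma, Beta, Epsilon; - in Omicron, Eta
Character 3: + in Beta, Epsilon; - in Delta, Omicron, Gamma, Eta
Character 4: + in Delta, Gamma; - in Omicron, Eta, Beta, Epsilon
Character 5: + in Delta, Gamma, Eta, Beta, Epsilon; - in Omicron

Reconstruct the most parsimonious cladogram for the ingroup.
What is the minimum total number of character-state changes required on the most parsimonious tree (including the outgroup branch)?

6

The outgroup has state '-' for every character, so '+' is the derived state throughout.
Character 1 groups Beta and Delta, which is incompatible with the clades supported by the remaining characters; treating it as convergent (homoplasy) costs fewer steps than any alternative tree.
Character 2 (derived state '+') is shared by Beta, Delta, Epsilon, and Gamma — a synapomorphy uniting that clade.
Character 3 (derived state '+') is shared by Beta and Epsilon — a synapomorphy uniting that clade.
Character 4 (derived state '+') is shared by Delta and Gamma — a synapomorphy uniting that clade.
Character 5 (derived state '+') is shared by all ingroup taxa — unites the whole ingroup.
Most parsimonious ingroup topology: (Eta,((Delta,Gamma),(Beta,Epsilon))).
Changes per character on this tree: Character 1: 2; Character 2: 1; Character 3: 1; Character 4: 1; Character 5: 1.
Total = 6.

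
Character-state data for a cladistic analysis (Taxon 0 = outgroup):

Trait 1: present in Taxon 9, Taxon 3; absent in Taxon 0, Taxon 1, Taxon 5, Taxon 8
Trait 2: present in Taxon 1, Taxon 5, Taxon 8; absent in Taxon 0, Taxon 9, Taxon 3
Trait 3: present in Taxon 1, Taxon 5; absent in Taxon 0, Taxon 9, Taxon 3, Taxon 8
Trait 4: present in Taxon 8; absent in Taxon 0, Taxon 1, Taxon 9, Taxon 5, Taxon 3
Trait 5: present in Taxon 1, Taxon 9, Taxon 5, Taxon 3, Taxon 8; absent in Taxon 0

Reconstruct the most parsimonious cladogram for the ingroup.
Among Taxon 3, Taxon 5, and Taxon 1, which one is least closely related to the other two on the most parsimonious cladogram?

The outgroup has state 'absent' for every character, so 'present' is the derived state throughout.
Trait 1: derived state 'present' in Taxon 3 and Taxon 9 only — synapomorphy for {Taxon 3, Taxon 9}.
Only Taxon 1, Taxon 5, and Taxon 8 show the derived state 'present' for Trait 2, supporting them as a clade.
Trait 3: derived state 'present' in Taxon 1 and Taxon 5 only — synapomorphy for {Taxon 1, Taxon 5}.
Trait 4: derived state 'present' in Taxon 8 only — an autapomorphy, so it tells us nothing about relationships among taxa.
Trait 5 (derived state 'present') is shared by all ingroup taxa — unites the whole ingroup.
Most parsimonious ingroup topology: (((Taxon 1,Taxon 5),Taxon 8),(Taxon 9,Taxon 3)).
Taxon 1 and Taxon 5 share a more recent common ancestor with each other than either does with Taxon 3, so Taxon 3 is the least closely related of the three.

Taxon 3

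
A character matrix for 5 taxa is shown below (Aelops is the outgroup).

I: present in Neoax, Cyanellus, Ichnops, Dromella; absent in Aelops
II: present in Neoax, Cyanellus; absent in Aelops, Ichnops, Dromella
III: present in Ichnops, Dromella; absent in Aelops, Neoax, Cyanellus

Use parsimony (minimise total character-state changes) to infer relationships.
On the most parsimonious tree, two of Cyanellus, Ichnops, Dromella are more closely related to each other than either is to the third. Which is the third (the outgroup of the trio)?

Cyanellus

The outgroup has state 'absent' for every character, so 'present' is the derived state throughout.
I (derived state 'present') is shared by all ingroup taxa — unites the whole ingroup.
II (derived state 'present') is shared by Cyanellus and Neoax — a synapomorphy uniting that clade.
III: derived state 'present' in Dromella and Ichnops only — synapomorphy for {Dromella, Ichnops}.
Most parsimonious ingroup topology: ((Neoax,Cyanellus),(Ichnops,Dromella)).
Dromella and Ichnops share a more recent common ancestor with each other than either does with Cyanellus, so Cyanellus is the least closely related of the three.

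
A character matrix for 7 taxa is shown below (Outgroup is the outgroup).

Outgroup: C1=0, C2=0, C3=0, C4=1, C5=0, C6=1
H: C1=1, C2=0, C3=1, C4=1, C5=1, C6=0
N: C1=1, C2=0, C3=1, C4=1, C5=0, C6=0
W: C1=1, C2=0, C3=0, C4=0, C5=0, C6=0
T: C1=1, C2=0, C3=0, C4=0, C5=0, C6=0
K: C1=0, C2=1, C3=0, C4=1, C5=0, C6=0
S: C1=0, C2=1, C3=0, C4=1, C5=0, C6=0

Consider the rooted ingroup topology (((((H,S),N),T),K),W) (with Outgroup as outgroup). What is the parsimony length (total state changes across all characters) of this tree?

Map each character onto (((((H,S),N),T),K),W) (rooted by Outgroup) and count the minimum state changes it requires (Fitch parsimony):
C1: 3; C2: 2; C3: 2; C4: 2; C5: 1; C6: 1.
Total tree length = 11.

11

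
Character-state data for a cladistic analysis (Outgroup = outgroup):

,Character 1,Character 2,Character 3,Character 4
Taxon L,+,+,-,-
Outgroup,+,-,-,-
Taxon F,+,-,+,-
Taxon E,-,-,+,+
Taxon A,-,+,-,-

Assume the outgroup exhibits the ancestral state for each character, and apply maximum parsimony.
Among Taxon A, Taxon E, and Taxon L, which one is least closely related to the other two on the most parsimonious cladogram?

Taxon E

Character polarity is set by the outgroup: the derived state is whichever differs from the outgroup's state, so for Character 1 the derived state is '-', and for the remaining characters it is '+'.
Character 1 groups Taxon A and Taxon E, which is incompatible with the clades supported by the remaining characters; treating it as convergent (homoplasy) costs fewer steps than any alternative tree.
Only Taxon A and Taxon L show the derived state '+' for Character 2, supporting them as a clade.
Character 3 (derived state '+') is shared by Taxon E and Taxon F — a synapomorphy uniting that clade.
Character 4: derived state '+' in Taxon E only — an autapomorphy, so it tells us nothing about relationships among taxa.
Most parsimonious ingroup topology: ((Taxon L,Taxon A),(Taxon E,Taxon F)).
Taxon L and Taxon A share a more recent common ancestor with each other than either does with Taxon E, so Taxon E is the least closely related of the three.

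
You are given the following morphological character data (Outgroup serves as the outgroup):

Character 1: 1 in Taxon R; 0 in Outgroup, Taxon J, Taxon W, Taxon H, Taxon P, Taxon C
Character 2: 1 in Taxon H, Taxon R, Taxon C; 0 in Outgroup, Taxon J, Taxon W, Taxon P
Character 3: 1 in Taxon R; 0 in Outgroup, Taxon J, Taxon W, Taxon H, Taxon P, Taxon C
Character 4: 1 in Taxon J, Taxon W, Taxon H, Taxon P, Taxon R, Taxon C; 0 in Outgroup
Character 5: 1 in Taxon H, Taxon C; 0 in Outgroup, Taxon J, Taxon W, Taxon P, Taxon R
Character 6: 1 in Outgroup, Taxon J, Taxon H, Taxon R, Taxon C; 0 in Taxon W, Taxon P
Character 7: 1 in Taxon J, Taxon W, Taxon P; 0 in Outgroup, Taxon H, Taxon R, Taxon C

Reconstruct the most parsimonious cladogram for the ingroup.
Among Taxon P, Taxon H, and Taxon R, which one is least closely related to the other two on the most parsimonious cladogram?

Character polarity is set by the outgroup: the derived state is whichever differs from the outgroup's state, so for Character 6 the derived state is '0', and for the remaining characters it is '1'.
Character 1 (derived state '1') is unique to Taxon R (autapomorphy; uninformative for grouping).
Character 2 (derived state '1') is shared by Taxon C, Taxon H, and Taxon R — a synapomorphy uniting that clade.
Character 3 (derived state '1') is unique to Taxon R (autapomorphy; uninformative for grouping).
Character 4 (derived state '1') is shared by all ingroup taxa — unites the whole ingroup.
Character 5: derived state '1' in Taxon C and Taxon H only — synapomorphy for {Taxon C, Taxon H}.
Only Taxon P and Taxon W show the derived state '0' for Character 6, supporting them as a clade.
Only Taxon J, Taxon P, and Taxon W show the derived state '1' for Character 7, supporting them as a clade.
Most parsimonious ingroup topology: ((Taxon J,(Taxon W,Taxon P)),((Taxon H,Taxon C),Taxon R)).
Taxon R and Taxon H share a more recent common ancestor with each other than either does with Taxon P, so Taxon P is the least closely related of the three.

Taxon P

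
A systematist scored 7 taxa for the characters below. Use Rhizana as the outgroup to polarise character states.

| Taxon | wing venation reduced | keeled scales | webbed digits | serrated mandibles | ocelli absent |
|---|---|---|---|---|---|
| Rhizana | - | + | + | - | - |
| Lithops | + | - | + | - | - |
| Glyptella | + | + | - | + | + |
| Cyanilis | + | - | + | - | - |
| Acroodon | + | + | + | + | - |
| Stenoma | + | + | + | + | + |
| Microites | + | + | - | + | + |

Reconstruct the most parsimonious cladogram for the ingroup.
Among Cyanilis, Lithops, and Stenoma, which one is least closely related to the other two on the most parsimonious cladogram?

Stenoma

Character polarity is set by the outgroup: the derived state is whichever differs from the outgroup's state, so for keeled scales, webbed digits the derived state is '-', and for the remaining characters it is '+'.
All ingroup taxa share the derived state '+' for wing venation reduced; it defines the ingroup but does not resolve relationships within it.
keeled scales: derived state '-' in Cyanilis and Lithops only — synapomorphy for {Cyanilis, Lithops}.
Only Glyptella and Microites show the derived state '-' for webbed digits, supporting them as a clade.
serrated mandibles: derived state '+' in Acroodon, Glyptella, Microites, and Stenoma only — synapomorphy for {Acroodon, Glyptella, Microites, Stenoma}.
Only Glyptella, Microites, and Stenoma show the derived state '+' for ocelli absent, supporting them as a clade.
Most parsimonious ingroup topology: ((Lithops,Cyanilis),(((Glyptella,Microites),Stenoma),Acroodon)).
Lithops and Cyanilis share a more recent common ancestor with each other than either does with Stenoma, so Stenoma is the least closely related of the three.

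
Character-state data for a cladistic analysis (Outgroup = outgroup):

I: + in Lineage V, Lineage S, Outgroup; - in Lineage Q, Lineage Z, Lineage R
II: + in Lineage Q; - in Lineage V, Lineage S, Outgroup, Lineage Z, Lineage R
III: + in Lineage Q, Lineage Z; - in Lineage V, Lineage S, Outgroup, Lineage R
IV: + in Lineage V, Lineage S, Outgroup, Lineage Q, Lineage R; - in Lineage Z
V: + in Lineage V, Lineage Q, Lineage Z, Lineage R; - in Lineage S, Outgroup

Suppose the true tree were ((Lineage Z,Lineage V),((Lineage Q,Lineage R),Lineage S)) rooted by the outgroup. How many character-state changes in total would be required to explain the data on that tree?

8

Map each character onto ((Lineage Z,Lineage V),((Lineage Q,Lineage R),Lineage S)) (rooted by Outgroup) and count the minimum state changes it requires (Fitch parsimony):
I: 2; II: 1; III: 2; IV: 1; V: 2.
Total tree length = 8.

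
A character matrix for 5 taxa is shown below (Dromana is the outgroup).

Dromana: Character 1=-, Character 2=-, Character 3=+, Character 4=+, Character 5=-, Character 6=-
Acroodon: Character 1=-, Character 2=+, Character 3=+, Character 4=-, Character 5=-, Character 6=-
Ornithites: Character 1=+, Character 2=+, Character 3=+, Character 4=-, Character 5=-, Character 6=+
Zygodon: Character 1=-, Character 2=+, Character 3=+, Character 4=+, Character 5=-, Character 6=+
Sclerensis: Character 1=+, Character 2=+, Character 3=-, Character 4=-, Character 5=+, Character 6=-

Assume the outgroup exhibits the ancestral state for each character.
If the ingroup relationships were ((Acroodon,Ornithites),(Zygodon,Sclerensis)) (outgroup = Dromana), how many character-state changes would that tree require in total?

Map each character onto ((Acroodon,Ornithites),(Zygodon,Sclerensis)) (rooted by Dromana) and count the minimum state changes it requires (Fitch parsimony):
Character 1: 2; Character 2: 1; Character 3: 1; Character 4: 2; Character 5: 1; Character 6: 2.
Total tree length = 9.

9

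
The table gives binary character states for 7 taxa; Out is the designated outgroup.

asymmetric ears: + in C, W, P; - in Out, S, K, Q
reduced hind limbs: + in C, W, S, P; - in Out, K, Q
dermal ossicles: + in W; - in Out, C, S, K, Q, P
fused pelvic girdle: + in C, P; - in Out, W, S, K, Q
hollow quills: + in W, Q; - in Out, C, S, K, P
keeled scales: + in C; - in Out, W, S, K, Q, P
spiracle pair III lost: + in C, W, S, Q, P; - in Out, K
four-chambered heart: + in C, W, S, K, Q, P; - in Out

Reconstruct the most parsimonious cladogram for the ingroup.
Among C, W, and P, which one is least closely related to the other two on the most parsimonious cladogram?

The outgroup has state '-' for every character, so '+' is the derived state throughout.
Only C, P, and W show the derived state '+' for asymmetric ears, supporting them as a clade.
reduced hind limbs (derived state '+') is shared by C, P, S, and W — a synapomorphy uniting that clade.
dermal ossicles (derived state '+') is unique to W (autapomorphy; uninformative for grouping).
fused pelvic girdle: derived state '+' in C and P only — synapomorphy for {C, P}.
hollow quills groups Q and W, which is incompatible with the clades supported by the remaining characters; treating it as convergent (homoplasy) costs fewer steps than any alternative tree.
keeled scales: derived state '+' in C only — an autapomorphy, so it tells us nothing about relationships among taxa.
spiracle pair III lost (derived state '+') is shared by C, P, Q, S, and W — a synapomorphy uniting that clade.
four-chambered heart (derived state '+') is shared by all ingroup taxa — unites the whole ingroup.
Most parsimonious ingroup topology: (((((C,P),W),S),Q),K).
C and P share a more recent common ancestor with each other than either does with W, so W is the least closely related of the three.

W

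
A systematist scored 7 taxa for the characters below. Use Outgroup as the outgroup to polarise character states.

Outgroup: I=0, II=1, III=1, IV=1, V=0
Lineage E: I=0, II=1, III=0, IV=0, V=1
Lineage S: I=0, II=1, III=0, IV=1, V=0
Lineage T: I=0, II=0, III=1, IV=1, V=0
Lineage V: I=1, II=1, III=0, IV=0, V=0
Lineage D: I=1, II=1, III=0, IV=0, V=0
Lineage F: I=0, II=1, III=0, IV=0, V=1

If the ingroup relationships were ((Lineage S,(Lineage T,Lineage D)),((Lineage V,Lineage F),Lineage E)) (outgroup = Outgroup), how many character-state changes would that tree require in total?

Map each character onto ((Lineage S,(Lineage T,Lineage D)),((Lineage V,Lineage F),Lineage E)) (rooted by Outgroup) and count the minimum state changes it requires (Fitch parsimony):
I: 2; II: 1; III: 2; IV: 2; V: 2.
Total tree length = 9.

9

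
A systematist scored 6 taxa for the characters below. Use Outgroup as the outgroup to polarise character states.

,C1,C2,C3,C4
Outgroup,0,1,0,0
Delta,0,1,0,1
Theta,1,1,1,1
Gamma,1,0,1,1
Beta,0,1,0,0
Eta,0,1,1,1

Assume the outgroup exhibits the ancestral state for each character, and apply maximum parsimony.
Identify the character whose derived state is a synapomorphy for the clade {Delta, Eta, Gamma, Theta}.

C4

Character polarity is set by the outgroup: the derived state is whichever differs from the outgroup's state, so for C2 the derived state is '0', and for the remaining characters it is '1'.
C1 (derived state '1') is shared by Gamma and Theta — a synapomorphy uniting that clade.
C2: derived state '0' in Gamma only — an autapomorphy, so it tells us nothing about relationships among taxa.
C3: derived state '1' in Eta, Gamma, and Theta only — synapomorphy for {Eta, Gamma, Theta}.
Only Delta, Eta, Gamma, and Theta show the derived state '1' for C4, supporting them as a clade.
Most parsimonious ingroup topology: ((Delta,((Theta,Gamma),Eta)),Beta).
The clade {Delta, Eta, Gamma, Theta} is supported by C4: its derived state '1' occurs in exactly those taxa and in no other taxon (including the outgroup).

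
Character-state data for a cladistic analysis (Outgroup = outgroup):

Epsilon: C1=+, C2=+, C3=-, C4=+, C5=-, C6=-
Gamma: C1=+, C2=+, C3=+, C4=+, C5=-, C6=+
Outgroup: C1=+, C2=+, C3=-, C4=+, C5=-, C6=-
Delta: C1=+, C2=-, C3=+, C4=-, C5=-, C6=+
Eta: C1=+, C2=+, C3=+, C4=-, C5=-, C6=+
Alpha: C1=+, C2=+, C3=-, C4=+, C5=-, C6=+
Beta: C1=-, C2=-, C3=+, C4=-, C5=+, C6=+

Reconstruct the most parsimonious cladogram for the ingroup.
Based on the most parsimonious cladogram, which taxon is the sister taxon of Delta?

Character polarity is set by the outgroup: the derived state is whichever differs from the outgroup's state, so for C1, C2, C4 the derived state is '-', and for the remaining characters it is '+'.
C1 (derived state '-') is unique to Beta (autapomorphy; uninformative for grouping).
C2 (derived state '-') is shared by Beta and Delta — a synapomorphy uniting that clade.
Only Beta, Delta, Eta, and Gamma show the derived state '+' for C3, supporting them as a clade.
C4: derived state '-' in Beta, Delta, and Eta only — synapomorphy for {Beta, Delta, Eta}.
C5: derived state '+' in Beta only — an autapomorphy, so it tells us nothing about relationships among taxa.
Only Alpha, Beta, Delta, Eta, and Gamma show the derived state '+' for C6, supporting them as a clade.
Most parsimonious ingroup topology: ((((Eta,(Beta,Delta)),Gamma),Alpha),Epsilon).
Delta and Beta form a cherry on this tree, so they are sister taxa.

Beta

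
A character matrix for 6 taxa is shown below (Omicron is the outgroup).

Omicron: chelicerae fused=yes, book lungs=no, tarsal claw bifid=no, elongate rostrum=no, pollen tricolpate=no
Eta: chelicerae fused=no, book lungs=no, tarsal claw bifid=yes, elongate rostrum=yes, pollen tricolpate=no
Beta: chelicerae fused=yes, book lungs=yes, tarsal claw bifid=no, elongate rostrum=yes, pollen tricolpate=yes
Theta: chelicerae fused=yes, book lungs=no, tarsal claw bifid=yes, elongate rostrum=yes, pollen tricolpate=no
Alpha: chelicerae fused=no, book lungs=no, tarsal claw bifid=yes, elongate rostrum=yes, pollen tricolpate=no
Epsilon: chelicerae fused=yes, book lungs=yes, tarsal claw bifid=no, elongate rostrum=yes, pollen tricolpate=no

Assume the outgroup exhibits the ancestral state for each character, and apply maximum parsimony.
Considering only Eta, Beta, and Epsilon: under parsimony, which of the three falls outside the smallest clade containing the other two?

Character polarity is set by the outgroup: the derived state is whichever differs from the outgroup's state, so for chelicerae fused the derived state is 'no', and for the remaining characters it is 'yes'.
Only Alpha and Eta show the derived state 'no' for chelicerae fused, supporting them as a clade.
book lungs: derived state 'yes' in Beta and Epsilon only — synapomorphy for {Beta, Epsilon}.
tarsal claw bifid (derived state 'yes') is shared by Alpha, Eta, and Theta — a synapomorphy uniting that clade.
elongate rostrum (derived state 'yes') is shared by all ingroup taxa — unites the whole ingroup.
pollen tricolpate: derived state 'yes' in Beta only — an autapomorphy, so it tells us nothing about relationships among taxa.
Most parsimonious ingroup topology: (((Eta,Alpha),Theta),(Beta,Epsilon)).
Beta and Epsilon share a more recent common ancestor with each other than either does with Eta, so Eta is the least closely related of the three.

Eta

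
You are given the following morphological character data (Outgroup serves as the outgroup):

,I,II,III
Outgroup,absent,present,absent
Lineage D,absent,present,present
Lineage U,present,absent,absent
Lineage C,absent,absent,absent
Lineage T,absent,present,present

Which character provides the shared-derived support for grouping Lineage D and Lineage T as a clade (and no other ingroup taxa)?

Character polarity is set by the outgroup: the derived state is whichever differs from the outgroup's state, so for II the derived state is 'absent', and for the remaining characters it is 'present'.
I (derived state 'present') is unique to Lineage U (autapomorphy; uninformative for grouping).
II: derived state 'absent' in Lineage C and Lineage U only — synapomorphy for {Lineage C, Lineage U}.
Only Lineage D and Lineage T show the derived state 'present' for III, supporting them as a clade.
Most parsimonious ingroup topology: ((Lineage D,Lineage T),(Lineage U,Lineage C)).
The clade {Lineage D, Lineage T} is supported by III: its derived state 'present' occurs in exactly those taxa and in no other taxon (including the outgroup).

III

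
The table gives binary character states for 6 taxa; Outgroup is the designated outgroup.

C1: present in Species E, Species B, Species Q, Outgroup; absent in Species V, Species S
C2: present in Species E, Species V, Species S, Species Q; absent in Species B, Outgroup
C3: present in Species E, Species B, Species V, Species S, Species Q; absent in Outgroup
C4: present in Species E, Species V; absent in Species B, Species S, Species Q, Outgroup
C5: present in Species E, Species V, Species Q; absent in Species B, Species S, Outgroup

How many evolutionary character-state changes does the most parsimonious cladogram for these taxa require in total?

6

Character polarity is set by the outgroup: the derived state is whichever differs from the outgroup's state, so for C1 the derived state is 'absent', and for the remaining characters it is 'present'.
C1 groups Species S and Species V, which is incompatible with the clades supported by the remaining characters; treating it as convergent (homoplasy) costs fewer steps than any alternative tree.
C2 (derived state 'present') is shared by Species E, Species Q, Species S, and Species V — a synapomorphy uniting that clade.
All ingroup taxa share the derived state 'present' for C3; it defines the ingroup but does not resolve relationships within it.
C4 (derived state 'present') is shared by Species E and Species V — a synapomorphy uniting that clade.
C5 (derived state 'present') is shared by Species E, Species Q, and Species V — a synapomorphy uniting that clade.
Most parsimonious ingroup topology: ((((Species E,Species V),Species Q),Species S),Species B).
Changes per character on this tree: C1: 2; C2: 1; C3: 1; C4: 1; C5: 1.
Total = 6.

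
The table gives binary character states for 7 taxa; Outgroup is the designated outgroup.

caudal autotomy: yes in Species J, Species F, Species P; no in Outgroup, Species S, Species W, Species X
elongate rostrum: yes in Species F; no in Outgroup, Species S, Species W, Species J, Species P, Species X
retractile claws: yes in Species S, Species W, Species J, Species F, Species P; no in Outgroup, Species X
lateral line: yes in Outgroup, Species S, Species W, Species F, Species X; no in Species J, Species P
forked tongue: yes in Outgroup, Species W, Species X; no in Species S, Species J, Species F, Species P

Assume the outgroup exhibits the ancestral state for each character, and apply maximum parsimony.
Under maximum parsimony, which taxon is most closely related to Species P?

Species J

Character polarity is set by the outgroup: the derived state is whichever differs from the outgroup's state, so for lateral line, forked tongue the derived state is 'no', and for the remaining characters it is 'yes'.
caudal autotomy: derived state 'yes' in Species F, Species J, and Species P only — synapomorphy for {Species F, Species J, Species P}.
elongate rostrum (derived state 'yes') is unique to Species F (autapomorphy; uninformative for grouping).
retractile claws (derived state 'yes') is shared by Species F, Species J, Species P, Species S, and Species W — a synapomorphy uniting that clade.
Only Species J and Species P show the derived state 'no' for lateral line, supporting them as a clade.
forked tongue: derived state 'no' in Species F, Species J, Species P, and Species S only — synapomorphy for {Species F, Species J, Species P, Species S}.
Most parsimonious ingroup topology: (((Species S,((Species J,Species P),Species F)),Species W),Species X).
Species P and Species J form a cherry on this tree, so they are sister taxa.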